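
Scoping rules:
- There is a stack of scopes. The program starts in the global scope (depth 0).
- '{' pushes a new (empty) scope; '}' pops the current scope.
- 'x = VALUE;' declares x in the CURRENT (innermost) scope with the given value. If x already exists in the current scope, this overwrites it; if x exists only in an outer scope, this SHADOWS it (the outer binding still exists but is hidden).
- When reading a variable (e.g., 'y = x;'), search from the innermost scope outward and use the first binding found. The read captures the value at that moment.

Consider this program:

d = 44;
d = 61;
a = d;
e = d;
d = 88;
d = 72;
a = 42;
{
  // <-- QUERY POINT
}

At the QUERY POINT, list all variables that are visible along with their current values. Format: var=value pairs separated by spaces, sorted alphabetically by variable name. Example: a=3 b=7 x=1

Step 1: declare d=44 at depth 0
Step 2: declare d=61 at depth 0
Step 3: declare a=(read d)=61 at depth 0
Step 4: declare e=(read d)=61 at depth 0
Step 5: declare d=88 at depth 0
Step 6: declare d=72 at depth 0
Step 7: declare a=42 at depth 0
Step 8: enter scope (depth=1)
Visible at query point: a=42 d=72 e=61

Answer: a=42 d=72 e=61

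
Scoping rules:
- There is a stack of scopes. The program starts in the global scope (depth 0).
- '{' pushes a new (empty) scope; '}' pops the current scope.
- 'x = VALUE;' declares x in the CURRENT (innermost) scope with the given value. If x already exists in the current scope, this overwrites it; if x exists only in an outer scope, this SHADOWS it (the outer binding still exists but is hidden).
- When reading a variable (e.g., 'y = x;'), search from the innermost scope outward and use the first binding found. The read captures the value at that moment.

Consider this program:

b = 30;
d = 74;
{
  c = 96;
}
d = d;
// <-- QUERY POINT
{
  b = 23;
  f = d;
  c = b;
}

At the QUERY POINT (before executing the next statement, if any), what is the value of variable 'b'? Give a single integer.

Answer: 30

Derivation:
Step 1: declare b=30 at depth 0
Step 2: declare d=74 at depth 0
Step 3: enter scope (depth=1)
Step 4: declare c=96 at depth 1
Step 5: exit scope (depth=0)
Step 6: declare d=(read d)=74 at depth 0
Visible at query point: b=30 d=74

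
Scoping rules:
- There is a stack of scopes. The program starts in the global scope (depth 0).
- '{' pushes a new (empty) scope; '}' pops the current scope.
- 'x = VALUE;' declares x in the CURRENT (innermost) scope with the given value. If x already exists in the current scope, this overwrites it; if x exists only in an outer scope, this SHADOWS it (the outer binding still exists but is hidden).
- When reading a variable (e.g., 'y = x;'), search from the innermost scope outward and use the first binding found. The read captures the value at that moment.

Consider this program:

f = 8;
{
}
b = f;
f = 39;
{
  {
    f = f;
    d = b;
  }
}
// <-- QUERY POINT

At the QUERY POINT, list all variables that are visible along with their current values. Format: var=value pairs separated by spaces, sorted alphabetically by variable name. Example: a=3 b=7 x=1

Step 1: declare f=8 at depth 0
Step 2: enter scope (depth=1)
Step 3: exit scope (depth=0)
Step 4: declare b=(read f)=8 at depth 0
Step 5: declare f=39 at depth 0
Step 6: enter scope (depth=1)
Step 7: enter scope (depth=2)
Step 8: declare f=(read f)=39 at depth 2
Step 9: declare d=(read b)=8 at depth 2
Step 10: exit scope (depth=1)
Step 11: exit scope (depth=0)
Visible at query point: b=8 f=39

Answer: b=8 f=39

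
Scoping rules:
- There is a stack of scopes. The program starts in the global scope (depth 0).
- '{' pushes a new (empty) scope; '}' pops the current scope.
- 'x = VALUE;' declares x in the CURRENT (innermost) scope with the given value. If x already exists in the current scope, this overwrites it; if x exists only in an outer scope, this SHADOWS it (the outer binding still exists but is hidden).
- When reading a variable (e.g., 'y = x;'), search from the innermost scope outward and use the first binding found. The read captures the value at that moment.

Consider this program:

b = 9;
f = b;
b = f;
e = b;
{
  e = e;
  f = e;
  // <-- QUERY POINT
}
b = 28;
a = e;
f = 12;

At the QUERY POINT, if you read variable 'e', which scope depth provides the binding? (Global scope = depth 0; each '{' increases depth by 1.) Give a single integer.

Step 1: declare b=9 at depth 0
Step 2: declare f=(read b)=9 at depth 0
Step 3: declare b=(read f)=9 at depth 0
Step 4: declare e=(read b)=9 at depth 0
Step 5: enter scope (depth=1)
Step 6: declare e=(read e)=9 at depth 1
Step 7: declare f=(read e)=9 at depth 1
Visible at query point: b=9 e=9 f=9

Answer: 1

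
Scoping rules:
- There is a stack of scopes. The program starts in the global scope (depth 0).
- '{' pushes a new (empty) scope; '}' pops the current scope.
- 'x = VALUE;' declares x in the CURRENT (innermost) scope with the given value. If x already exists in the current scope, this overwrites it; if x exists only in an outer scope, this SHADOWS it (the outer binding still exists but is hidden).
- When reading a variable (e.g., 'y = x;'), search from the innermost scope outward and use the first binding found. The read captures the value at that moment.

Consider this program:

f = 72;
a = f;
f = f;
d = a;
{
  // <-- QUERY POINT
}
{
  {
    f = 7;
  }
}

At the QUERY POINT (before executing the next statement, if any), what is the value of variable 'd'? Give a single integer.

Answer: 72

Derivation:
Step 1: declare f=72 at depth 0
Step 2: declare a=(read f)=72 at depth 0
Step 3: declare f=(read f)=72 at depth 0
Step 4: declare d=(read a)=72 at depth 0
Step 5: enter scope (depth=1)
Visible at query point: a=72 d=72 f=72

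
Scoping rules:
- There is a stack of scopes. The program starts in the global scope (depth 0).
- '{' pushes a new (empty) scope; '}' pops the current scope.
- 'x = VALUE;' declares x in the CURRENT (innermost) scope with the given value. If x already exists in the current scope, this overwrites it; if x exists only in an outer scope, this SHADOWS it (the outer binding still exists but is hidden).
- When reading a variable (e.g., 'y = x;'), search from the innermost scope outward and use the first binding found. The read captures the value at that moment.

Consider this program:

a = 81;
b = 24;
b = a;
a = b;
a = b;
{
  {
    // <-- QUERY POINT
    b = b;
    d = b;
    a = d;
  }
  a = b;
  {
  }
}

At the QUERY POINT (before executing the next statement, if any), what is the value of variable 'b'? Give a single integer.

Step 1: declare a=81 at depth 0
Step 2: declare b=24 at depth 0
Step 3: declare b=(read a)=81 at depth 0
Step 4: declare a=(read b)=81 at depth 0
Step 5: declare a=(read b)=81 at depth 0
Step 6: enter scope (depth=1)
Step 7: enter scope (depth=2)
Visible at query point: a=81 b=81

Answer: 81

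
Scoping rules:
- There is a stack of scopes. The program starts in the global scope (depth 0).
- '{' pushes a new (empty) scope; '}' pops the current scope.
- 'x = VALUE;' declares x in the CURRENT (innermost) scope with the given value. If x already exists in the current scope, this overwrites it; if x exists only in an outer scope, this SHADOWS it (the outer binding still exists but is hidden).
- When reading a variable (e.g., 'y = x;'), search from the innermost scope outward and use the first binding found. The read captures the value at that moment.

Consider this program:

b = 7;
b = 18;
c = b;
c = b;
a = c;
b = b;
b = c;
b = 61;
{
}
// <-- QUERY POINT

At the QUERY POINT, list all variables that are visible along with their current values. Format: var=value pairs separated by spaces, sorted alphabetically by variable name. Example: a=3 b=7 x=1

Answer: a=18 b=61 c=18

Derivation:
Step 1: declare b=7 at depth 0
Step 2: declare b=18 at depth 0
Step 3: declare c=(read b)=18 at depth 0
Step 4: declare c=(read b)=18 at depth 0
Step 5: declare a=(read c)=18 at depth 0
Step 6: declare b=(read b)=18 at depth 0
Step 7: declare b=(read c)=18 at depth 0
Step 8: declare b=61 at depth 0
Step 9: enter scope (depth=1)
Step 10: exit scope (depth=0)
Visible at query point: a=18 b=61 c=18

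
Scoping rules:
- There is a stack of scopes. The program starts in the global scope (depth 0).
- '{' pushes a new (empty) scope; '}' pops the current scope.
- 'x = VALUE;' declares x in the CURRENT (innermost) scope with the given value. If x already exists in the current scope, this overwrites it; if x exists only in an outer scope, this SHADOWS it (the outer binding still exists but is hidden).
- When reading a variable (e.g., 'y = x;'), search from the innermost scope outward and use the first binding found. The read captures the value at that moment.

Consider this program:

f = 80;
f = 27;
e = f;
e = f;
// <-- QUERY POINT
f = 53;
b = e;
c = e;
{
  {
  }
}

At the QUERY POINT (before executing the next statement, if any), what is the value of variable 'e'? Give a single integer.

Step 1: declare f=80 at depth 0
Step 2: declare f=27 at depth 0
Step 3: declare e=(read f)=27 at depth 0
Step 4: declare e=(read f)=27 at depth 0
Visible at query point: e=27 f=27

Answer: 27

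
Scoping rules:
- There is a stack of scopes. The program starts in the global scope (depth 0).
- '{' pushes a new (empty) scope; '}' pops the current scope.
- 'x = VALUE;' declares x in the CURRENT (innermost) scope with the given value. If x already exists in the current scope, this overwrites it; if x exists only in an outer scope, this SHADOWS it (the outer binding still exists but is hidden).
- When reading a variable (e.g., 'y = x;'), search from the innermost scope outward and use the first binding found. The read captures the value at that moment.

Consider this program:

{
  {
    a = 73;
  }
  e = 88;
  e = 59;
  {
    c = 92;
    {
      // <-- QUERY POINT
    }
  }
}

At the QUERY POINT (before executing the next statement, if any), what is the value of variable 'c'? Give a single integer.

Answer: 92

Derivation:
Step 1: enter scope (depth=1)
Step 2: enter scope (depth=2)
Step 3: declare a=73 at depth 2
Step 4: exit scope (depth=1)
Step 5: declare e=88 at depth 1
Step 6: declare e=59 at depth 1
Step 7: enter scope (depth=2)
Step 8: declare c=92 at depth 2
Step 9: enter scope (depth=3)
Visible at query point: c=92 e=59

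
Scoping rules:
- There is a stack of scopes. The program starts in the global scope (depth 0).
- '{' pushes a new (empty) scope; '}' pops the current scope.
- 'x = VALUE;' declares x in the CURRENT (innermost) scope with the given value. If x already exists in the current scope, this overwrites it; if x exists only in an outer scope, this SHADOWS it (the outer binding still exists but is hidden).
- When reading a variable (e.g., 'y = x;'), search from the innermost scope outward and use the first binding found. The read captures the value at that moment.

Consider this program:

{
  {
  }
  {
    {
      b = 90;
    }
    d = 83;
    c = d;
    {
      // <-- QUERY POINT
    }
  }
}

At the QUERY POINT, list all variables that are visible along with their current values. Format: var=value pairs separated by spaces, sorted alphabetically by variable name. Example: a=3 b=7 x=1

Step 1: enter scope (depth=1)
Step 2: enter scope (depth=2)
Step 3: exit scope (depth=1)
Step 4: enter scope (depth=2)
Step 5: enter scope (depth=3)
Step 6: declare b=90 at depth 3
Step 7: exit scope (depth=2)
Step 8: declare d=83 at depth 2
Step 9: declare c=(read d)=83 at depth 2
Step 10: enter scope (depth=3)
Visible at query point: c=83 d=83

Answer: c=83 d=83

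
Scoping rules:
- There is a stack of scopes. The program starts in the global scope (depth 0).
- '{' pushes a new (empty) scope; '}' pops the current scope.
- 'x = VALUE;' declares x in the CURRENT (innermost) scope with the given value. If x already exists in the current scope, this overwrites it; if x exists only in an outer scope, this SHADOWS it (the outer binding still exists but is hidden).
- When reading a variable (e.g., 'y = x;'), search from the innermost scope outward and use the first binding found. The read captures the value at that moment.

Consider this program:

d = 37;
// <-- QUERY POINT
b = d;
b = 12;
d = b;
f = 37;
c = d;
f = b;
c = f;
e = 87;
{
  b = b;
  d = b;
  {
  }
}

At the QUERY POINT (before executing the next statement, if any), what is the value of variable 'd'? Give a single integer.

Step 1: declare d=37 at depth 0
Visible at query point: d=37

Answer: 37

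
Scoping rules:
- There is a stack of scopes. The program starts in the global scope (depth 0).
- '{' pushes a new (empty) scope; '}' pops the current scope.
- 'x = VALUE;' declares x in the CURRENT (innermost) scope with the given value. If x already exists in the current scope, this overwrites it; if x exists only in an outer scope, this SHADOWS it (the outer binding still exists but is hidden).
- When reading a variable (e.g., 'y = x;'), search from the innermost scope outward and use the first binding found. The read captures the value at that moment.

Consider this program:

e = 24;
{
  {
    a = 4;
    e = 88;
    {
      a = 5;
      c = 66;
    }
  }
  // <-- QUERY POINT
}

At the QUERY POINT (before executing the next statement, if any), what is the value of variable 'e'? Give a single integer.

Answer: 24

Derivation:
Step 1: declare e=24 at depth 0
Step 2: enter scope (depth=1)
Step 3: enter scope (depth=2)
Step 4: declare a=4 at depth 2
Step 5: declare e=88 at depth 2
Step 6: enter scope (depth=3)
Step 7: declare a=5 at depth 3
Step 8: declare c=66 at depth 3
Step 9: exit scope (depth=2)
Step 10: exit scope (depth=1)
Visible at query point: e=24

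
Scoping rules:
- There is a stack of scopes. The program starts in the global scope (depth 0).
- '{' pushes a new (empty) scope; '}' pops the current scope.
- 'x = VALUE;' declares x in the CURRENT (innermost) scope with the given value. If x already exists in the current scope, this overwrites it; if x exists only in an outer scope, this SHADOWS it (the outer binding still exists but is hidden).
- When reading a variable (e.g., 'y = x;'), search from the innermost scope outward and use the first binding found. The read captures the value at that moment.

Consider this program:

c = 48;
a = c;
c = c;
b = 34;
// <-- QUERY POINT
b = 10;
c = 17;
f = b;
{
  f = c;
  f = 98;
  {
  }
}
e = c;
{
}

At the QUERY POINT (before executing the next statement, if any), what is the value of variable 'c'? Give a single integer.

Step 1: declare c=48 at depth 0
Step 2: declare a=(read c)=48 at depth 0
Step 3: declare c=(read c)=48 at depth 0
Step 4: declare b=34 at depth 0
Visible at query point: a=48 b=34 c=48

Answer: 48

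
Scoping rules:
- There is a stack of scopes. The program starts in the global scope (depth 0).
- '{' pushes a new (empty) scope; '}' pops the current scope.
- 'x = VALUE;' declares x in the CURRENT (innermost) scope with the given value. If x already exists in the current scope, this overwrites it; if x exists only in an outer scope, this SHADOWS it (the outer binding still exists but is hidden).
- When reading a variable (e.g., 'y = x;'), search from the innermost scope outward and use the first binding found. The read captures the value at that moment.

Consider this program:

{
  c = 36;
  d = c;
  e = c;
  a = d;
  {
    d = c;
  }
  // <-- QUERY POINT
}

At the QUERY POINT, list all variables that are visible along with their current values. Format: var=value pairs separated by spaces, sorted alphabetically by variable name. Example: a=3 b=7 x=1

Step 1: enter scope (depth=1)
Step 2: declare c=36 at depth 1
Step 3: declare d=(read c)=36 at depth 1
Step 4: declare e=(read c)=36 at depth 1
Step 5: declare a=(read d)=36 at depth 1
Step 6: enter scope (depth=2)
Step 7: declare d=(read c)=36 at depth 2
Step 8: exit scope (depth=1)
Visible at query point: a=36 c=36 d=36 e=36

Answer: a=36 c=36 d=36 e=36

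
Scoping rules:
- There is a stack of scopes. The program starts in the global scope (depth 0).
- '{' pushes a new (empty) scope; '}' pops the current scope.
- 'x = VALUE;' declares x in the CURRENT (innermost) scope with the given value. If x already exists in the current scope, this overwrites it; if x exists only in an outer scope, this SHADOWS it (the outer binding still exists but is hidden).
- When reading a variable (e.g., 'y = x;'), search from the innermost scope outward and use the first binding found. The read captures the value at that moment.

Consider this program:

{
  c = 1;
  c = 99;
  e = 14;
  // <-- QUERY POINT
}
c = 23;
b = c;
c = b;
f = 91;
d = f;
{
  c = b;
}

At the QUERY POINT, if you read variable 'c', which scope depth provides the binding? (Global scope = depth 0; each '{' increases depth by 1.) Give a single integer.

Answer: 1

Derivation:
Step 1: enter scope (depth=1)
Step 2: declare c=1 at depth 1
Step 3: declare c=99 at depth 1
Step 4: declare e=14 at depth 1
Visible at query point: c=99 e=14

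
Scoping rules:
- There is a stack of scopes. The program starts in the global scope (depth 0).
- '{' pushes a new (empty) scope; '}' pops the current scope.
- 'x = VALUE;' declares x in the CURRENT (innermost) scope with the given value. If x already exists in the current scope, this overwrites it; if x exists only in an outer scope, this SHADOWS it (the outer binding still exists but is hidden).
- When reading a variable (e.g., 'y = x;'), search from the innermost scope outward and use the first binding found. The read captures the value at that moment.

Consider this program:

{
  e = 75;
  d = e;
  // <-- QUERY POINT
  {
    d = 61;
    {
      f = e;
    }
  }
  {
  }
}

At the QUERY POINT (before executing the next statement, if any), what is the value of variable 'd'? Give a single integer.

Answer: 75

Derivation:
Step 1: enter scope (depth=1)
Step 2: declare e=75 at depth 1
Step 3: declare d=(read e)=75 at depth 1
Visible at query point: d=75 e=75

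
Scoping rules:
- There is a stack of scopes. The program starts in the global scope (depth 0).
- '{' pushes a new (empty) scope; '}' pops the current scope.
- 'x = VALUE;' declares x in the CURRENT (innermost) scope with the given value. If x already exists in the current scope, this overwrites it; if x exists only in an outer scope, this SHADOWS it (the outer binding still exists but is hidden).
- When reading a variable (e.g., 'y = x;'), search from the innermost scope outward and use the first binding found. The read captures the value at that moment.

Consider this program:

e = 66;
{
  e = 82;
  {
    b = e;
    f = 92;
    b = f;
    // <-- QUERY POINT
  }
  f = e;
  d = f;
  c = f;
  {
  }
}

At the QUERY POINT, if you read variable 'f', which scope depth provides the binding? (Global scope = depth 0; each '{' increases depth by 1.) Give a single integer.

Step 1: declare e=66 at depth 0
Step 2: enter scope (depth=1)
Step 3: declare e=82 at depth 1
Step 4: enter scope (depth=2)
Step 5: declare b=(read e)=82 at depth 2
Step 6: declare f=92 at depth 2
Step 7: declare b=(read f)=92 at depth 2
Visible at query point: b=92 e=82 f=92

Answer: 2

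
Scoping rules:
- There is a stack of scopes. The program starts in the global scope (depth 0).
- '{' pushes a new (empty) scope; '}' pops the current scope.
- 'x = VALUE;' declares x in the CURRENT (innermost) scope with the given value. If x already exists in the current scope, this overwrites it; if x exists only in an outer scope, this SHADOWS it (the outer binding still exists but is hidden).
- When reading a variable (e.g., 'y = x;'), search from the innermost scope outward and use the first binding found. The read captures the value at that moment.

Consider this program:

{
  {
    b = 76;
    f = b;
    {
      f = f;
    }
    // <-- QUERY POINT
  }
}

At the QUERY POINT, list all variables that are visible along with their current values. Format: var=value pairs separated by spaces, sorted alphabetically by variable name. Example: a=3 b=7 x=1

Answer: b=76 f=76

Derivation:
Step 1: enter scope (depth=1)
Step 2: enter scope (depth=2)
Step 3: declare b=76 at depth 2
Step 4: declare f=(read b)=76 at depth 2
Step 5: enter scope (depth=3)
Step 6: declare f=(read f)=76 at depth 3
Step 7: exit scope (depth=2)
Visible at query point: b=76 f=76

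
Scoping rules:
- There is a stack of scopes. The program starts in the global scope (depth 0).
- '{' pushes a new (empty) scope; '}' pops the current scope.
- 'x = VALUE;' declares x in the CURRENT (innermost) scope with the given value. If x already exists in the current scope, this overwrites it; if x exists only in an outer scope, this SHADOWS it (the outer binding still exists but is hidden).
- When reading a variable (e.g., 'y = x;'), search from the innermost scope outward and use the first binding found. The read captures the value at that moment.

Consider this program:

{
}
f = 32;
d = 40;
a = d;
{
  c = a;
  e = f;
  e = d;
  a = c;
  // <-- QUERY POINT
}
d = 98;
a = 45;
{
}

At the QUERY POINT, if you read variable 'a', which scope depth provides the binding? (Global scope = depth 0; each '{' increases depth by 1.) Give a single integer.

Answer: 1

Derivation:
Step 1: enter scope (depth=1)
Step 2: exit scope (depth=0)
Step 3: declare f=32 at depth 0
Step 4: declare d=40 at depth 0
Step 5: declare a=(read d)=40 at depth 0
Step 6: enter scope (depth=1)
Step 7: declare c=(read a)=40 at depth 1
Step 8: declare e=(read f)=32 at depth 1
Step 9: declare e=(read d)=40 at depth 1
Step 10: declare a=(read c)=40 at depth 1
Visible at query point: a=40 c=40 d=40 e=40 f=32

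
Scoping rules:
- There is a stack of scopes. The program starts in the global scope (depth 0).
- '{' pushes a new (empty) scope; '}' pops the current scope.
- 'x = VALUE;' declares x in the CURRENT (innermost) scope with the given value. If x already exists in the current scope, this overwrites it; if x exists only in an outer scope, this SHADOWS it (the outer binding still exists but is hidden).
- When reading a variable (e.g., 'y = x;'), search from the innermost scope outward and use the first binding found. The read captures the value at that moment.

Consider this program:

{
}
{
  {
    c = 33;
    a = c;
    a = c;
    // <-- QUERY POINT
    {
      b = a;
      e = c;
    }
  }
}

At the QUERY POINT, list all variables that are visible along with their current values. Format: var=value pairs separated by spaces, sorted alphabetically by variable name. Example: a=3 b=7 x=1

Answer: a=33 c=33

Derivation:
Step 1: enter scope (depth=1)
Step 2: exit scope (depth=0)
Step 3: enter scope (depth=1)
Step 4: enter scope (depth=2)
Step 5: declare c=33 at depth 2
Step 6: declare a=(read c)=33 at depth 2
Step 7: declare a=(read c)=33 at depth 2
Visible at query point: a=33 c=33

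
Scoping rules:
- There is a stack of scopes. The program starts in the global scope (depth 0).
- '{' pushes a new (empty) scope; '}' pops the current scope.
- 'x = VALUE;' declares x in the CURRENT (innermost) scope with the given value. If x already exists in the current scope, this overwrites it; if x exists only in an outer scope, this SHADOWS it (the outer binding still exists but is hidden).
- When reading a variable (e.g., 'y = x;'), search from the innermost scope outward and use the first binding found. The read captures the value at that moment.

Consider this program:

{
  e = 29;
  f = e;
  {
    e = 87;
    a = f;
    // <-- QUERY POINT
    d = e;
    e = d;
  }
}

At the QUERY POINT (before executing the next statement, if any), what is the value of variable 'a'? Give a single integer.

Step 1: enter scope (depth=1)
Step 2: declare e=29 at depth 1
Step 3: declare f=(read e)=29 at depth 1
Step 4: enter scope (depth=2)
Step 5: declare e=87 at depth 2
Step 6: declare a=(read f)=29 at depth 2
Visible at query point: a=29 e=87 f=29

Answer: 29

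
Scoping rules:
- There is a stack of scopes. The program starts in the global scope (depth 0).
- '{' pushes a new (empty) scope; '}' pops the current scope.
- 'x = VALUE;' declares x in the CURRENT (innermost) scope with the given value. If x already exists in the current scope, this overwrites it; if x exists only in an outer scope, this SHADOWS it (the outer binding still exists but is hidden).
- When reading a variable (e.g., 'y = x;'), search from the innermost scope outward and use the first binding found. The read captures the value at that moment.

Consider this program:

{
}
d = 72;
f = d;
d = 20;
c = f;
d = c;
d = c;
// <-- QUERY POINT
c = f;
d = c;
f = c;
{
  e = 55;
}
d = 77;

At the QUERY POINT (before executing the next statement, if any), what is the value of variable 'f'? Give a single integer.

Answer: 72

Derivation:
Step 1: enter scope (depth=1)
Step 2: exit scope (depth=0)
Step 3: declare d=72 at depth 0
Step 4: declare f=(read d)=72 at depth 0
Step 5: declare d=20 at depth 0
Step 6: declare c=(read f)=72 at depth 0
Step 7: declare d=(read c)=72 at depth 0
Step 8: declare d=(read c)=72 at depth 0
Visible at query point: c=72 d=72 f=72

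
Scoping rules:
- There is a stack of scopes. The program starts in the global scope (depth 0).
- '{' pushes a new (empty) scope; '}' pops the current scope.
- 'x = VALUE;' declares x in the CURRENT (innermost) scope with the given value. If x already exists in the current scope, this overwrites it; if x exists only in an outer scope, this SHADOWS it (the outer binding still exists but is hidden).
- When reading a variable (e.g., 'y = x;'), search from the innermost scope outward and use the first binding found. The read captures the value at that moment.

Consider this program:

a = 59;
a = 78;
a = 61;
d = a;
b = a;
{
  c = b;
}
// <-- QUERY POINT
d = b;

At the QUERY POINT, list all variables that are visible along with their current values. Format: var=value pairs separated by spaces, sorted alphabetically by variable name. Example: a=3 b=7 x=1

Answer: a=61 b=61 d=61

Derivation:
Step 1: declare a=59 at depth 0
Step 2: declare a=78 at depth 0
Step 3: declare a=61 at depth 0
Step 4: declare d=(read a)=61 at depth 0
Step 5: declare b=(read a)=61 at depth 0
Step 6: enter scope (depth=1)
Step 7: declare c=(read b)=61 at depth 1
Step 8: exit scope (depth=0)
Visible at query point: a=61 b=61 d=61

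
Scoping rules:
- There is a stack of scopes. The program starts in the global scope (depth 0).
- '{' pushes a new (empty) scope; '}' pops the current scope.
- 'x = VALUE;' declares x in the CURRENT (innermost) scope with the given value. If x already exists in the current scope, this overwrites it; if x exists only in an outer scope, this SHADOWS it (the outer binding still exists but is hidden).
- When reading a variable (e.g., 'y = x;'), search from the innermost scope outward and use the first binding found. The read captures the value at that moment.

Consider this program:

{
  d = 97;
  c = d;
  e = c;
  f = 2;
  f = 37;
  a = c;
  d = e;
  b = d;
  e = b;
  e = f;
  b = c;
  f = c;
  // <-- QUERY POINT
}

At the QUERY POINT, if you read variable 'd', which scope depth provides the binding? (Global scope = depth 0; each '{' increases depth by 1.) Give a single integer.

Step 1: enter scope (depth=1)
Step 2: declare d=97 at depth 1
Step 3: declare c=(read d)=97 at depth 1
Step 4: declare e=(read c)=97 at depth 1
Step 5: declare f=2 at depth 1
Step 6: declare f=37 at depth 1
Step 7: declare a=(read c)=97 at depth 1
Step 8: declare d=(read e)=97 at depth 1
Step 9: declare b=(read d)=97 at depth 1
Step 10: declare e=(read b)=97 at depth 1
Step 11: declare e=(read f)=37 at depth 1
Step 12: declare b=(read c)=97 at depth 1
Step 13: declare f=(read c)=97 at depth 1
Visible at query point: a=97 b=97 c=97 d=97 e=37 f=97

Answer: 1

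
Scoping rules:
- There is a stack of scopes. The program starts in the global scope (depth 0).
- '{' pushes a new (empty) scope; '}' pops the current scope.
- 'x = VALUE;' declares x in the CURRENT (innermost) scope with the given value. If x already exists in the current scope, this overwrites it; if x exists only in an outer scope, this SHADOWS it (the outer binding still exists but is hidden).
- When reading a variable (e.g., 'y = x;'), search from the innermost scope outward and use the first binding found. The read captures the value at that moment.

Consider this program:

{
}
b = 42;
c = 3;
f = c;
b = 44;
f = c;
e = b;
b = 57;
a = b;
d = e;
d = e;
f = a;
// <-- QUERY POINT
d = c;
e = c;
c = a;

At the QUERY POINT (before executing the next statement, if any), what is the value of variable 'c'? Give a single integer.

Answer: 3

Derivation:
Step 1: enter scope (depth=1)
Step 2: exit scope (depth=0)
Step 3: declare b=42 at depth 0
Step 4: declare c=3 at depth 0
Step 5: declare f=(read c)=3 at depth 0
Step 6: declare b=44 at depth 0
Step 7: declare f=(read c)=3 at depth 0
Step 8: declare e=(read b)=44 at depth 0
Step 9: declare b=57 at depth 0
Step 10: declare a=(read b)=57 at depth 0
Step 11: declare d=(read e)=44 at depth 0
Step 12: declare d=(read e)=44 at depth 0
Step 13: declare f=(read a)=57 at depth 0
Visible at query point: a=57 b=57 c=3 d=44 e=44 f=57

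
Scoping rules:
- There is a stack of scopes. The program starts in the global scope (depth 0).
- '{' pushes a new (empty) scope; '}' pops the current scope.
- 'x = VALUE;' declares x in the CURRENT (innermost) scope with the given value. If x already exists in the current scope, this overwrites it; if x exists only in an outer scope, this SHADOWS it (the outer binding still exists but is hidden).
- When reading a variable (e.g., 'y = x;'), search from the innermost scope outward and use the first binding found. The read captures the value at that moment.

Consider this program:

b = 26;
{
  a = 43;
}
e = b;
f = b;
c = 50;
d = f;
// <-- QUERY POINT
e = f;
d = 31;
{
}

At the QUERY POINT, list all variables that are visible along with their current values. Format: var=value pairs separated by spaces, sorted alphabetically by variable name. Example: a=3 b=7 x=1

Answer: b=26 c=50 d=26 e=26 f=26

Derivation:
Step 1: declare b=26 at depth 0
Step 2: enter scope (depth=1)
Step 3: declare a=43 at depth 1
Step 4: exit scope (depth=0)
Step 5: declare e=(read b)=26 at depth 0
Step 6: declare f=(read b)=26 at depth 0
Step 7: declare c=50 at depth 0
Step 8: declare d=(read f)=26 at depth 0
Visible at query point: b=26 c=50 d=26 e=26 f=26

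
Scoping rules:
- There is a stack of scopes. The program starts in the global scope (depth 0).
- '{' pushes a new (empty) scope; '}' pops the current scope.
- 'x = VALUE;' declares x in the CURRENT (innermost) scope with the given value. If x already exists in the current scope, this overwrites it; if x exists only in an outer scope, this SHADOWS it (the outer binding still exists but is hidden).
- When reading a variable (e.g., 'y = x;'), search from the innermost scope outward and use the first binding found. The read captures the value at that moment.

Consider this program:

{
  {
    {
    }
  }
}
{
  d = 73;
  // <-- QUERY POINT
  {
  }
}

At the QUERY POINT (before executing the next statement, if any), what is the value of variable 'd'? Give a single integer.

Step 1: enter scope (depth=1)
Step 2: enter scope (depth=2)
Step 3: enter scope (depth=3)
Step 4: exit scope (depth=2)
Step 5: exit scope (depth=1)
Step 6: exit scope (depth=0)
Step 7: enter scope (depth=1)
Step 8: declare d=73 at depth 1
Visible at query point: d=73

Answer: 73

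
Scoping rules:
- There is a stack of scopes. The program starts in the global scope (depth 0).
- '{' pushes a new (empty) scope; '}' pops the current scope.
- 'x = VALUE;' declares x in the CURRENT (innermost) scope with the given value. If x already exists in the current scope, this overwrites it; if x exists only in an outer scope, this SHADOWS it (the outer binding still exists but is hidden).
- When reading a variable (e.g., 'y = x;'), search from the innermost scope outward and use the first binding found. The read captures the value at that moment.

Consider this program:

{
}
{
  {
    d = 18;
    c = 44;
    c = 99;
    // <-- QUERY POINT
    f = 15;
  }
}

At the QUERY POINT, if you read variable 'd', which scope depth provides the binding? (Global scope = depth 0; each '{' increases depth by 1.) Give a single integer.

Step 1: enter scope (depth=1)
Step 2: exit scope (depth=0)
Step 3: enter scope (depth=1)
Step 4: enter scope (depth=2)
Step 5: declare d=18 at depth 2
Step 6: declare c=44 at depth 2
Step 7: declare c=99 at depth 2
Visible at query point: c=99 d=18

Answer: 2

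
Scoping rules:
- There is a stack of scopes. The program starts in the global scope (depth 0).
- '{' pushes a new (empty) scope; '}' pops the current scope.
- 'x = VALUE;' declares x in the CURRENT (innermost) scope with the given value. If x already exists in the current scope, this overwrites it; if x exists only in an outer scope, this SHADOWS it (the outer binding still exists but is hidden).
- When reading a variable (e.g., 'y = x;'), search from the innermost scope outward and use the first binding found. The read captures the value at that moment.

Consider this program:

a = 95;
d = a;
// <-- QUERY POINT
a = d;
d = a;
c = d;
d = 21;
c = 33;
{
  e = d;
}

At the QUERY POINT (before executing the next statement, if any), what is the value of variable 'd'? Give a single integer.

Step 1: declare a=95 at depth 0
Step 2: declare d=(read a)=95 at depth 0
Visible at query point: a=95 d=95

Answer: 95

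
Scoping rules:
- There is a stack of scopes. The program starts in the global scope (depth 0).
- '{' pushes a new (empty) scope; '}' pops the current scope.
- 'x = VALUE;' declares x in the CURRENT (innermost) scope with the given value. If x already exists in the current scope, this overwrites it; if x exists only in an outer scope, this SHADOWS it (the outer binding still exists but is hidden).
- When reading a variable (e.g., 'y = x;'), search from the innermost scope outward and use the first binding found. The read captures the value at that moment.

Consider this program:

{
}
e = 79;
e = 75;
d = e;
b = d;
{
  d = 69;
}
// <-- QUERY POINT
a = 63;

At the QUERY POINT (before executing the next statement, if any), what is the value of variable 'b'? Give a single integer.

Answer: 75

Derivation:
Step 1: enter scope (depth=1)
Step 2: exit scope (depth=0)
Step 3: declare e=79 at depth 0
Step 4: declare e=75 at depth 0
Step 5: declare d=(read e)=75 at depth 0
Step 6: declare b=(read d)=75 at depth 0
Step 7: enter scope (depth=1)
Step 8: declare d=69 at depth 1
Step 9: exit scope (depth=0)
Visible at query point: b=75 d=75 e=75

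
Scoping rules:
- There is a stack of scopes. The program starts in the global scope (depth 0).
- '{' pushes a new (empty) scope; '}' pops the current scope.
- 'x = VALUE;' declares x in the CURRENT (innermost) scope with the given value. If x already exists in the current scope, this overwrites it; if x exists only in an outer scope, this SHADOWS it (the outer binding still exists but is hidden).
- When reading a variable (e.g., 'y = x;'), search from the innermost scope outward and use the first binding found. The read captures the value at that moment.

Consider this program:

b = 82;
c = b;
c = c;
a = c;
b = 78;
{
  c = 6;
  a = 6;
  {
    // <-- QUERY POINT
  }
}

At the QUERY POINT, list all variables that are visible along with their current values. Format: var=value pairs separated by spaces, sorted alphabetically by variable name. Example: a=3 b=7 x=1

Step 1: declare b=82 at depth 0
Step 2: declare c=(read b)=82 at depth 0
Step 3: declare c=(read c)=82 at depth 0
Step 4: declare a=(read c)=82 at depth 0
Step 5: declare b=78 at depth 0
Step 6: enter scope (depth=1)
Step 7: declare c=6 at depth 1
Step 8: declare a=6 at depth 1
Step 9: enter scope (depth=2)
Visible at query point: a=6 b=78 c=6

Answer: a=6 b=78 c=6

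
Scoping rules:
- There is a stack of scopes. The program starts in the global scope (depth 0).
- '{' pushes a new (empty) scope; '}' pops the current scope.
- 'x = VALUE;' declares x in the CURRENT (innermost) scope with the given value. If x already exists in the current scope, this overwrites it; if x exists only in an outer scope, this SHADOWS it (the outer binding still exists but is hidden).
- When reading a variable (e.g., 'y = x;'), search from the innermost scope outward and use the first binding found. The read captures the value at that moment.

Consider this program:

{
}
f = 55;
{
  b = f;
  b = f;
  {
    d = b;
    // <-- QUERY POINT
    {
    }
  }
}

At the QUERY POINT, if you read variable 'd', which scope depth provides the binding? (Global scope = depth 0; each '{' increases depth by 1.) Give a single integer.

Answer: 2

Derivation:
Step 1: enter scope (depth=1)
Step 2: exit scope (depth=0)
Step 3: declare f=55 at depth 0
Step 4: enter scope (depth=1)
Step 5: declare b=(read f)=55 at depth 1
Step 6: declare b=(read f)=55 at depth 1
Step 7: enter scope (depth=2)
Step 8: declare d=(read b)=55 at depth 2
Visible at query point: b=55 d=55 f=55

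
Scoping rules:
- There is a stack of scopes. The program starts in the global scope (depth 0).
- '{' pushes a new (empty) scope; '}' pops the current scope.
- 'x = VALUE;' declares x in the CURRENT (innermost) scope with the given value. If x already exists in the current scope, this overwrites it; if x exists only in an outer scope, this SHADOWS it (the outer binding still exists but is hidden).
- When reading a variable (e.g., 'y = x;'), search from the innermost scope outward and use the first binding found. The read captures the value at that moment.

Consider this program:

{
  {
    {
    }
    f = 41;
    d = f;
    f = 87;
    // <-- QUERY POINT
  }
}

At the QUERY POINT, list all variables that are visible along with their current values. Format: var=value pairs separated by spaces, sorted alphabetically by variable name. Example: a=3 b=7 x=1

Step 1: enter scope (depth=1)
Step 2: enter scope (depth=2)
Step 3: enter scope (depth=3)
Step 4: exit scope (depth=2)
Step 5: declare f=41 at depth 2
Step 6: declare d=(read f)=41 at depth 2
Step 7: declare f=87 at depth 2
Visible at query point: d=41 f=87

Answer: d=41 f=87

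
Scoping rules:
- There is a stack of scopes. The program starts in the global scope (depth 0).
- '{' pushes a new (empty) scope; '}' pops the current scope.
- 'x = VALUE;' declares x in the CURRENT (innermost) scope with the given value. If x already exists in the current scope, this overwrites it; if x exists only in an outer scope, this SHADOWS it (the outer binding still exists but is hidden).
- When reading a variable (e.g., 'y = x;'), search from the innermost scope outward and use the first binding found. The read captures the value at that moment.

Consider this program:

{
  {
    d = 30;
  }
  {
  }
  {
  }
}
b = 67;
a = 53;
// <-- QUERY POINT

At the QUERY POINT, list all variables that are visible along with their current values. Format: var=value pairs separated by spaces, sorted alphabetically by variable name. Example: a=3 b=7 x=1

Answer: a=53 b=67

Derivation:
Step 1: enter scope (depth=1)
Step 2: enter scope (depth=2)
Step 3: declare d=30 at depth 2
Step 4: exit scope (depth=1)
Step 5: enter scope (depth=2)
Step 6: exit scope (depth=1)
Step 7: enter scope (depth=2)
Step 8: exit scope (depth=1)
Step 9: exit scope (depth=0)
Step 10: declare b=67 at depth 0
Step 11: declare a=53 at depth 0
Visible at query point: a=53 b=67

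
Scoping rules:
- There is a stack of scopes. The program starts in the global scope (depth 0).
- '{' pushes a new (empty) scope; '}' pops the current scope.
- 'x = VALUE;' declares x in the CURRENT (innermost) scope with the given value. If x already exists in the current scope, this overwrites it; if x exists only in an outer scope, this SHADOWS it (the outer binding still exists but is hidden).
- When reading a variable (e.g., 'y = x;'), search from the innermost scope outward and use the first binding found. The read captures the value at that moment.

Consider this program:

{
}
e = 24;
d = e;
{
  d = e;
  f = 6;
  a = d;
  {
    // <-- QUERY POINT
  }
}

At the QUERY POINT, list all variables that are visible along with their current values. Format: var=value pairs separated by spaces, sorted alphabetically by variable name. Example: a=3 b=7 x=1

Answer: a=24 d=24 e=24 f=6

Derivation:
Step 1: enter scope (depth=1)
Step 2: exit scope (depth=0)
Step 3: declare e=24 at depth 0
Step 4: declare d=(read e)=24 at depth 0
Step 5: enter scope (depth=1)
Step 6: declare d=(read e)=24 at depth 1
Step 7: declare f=6 at depth 1
Step 8: declare a=(read d)=24 at depth 1
Step 9: enter scope (depth=2)
Visible at query point: a=24 d=24 e=24 f=6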